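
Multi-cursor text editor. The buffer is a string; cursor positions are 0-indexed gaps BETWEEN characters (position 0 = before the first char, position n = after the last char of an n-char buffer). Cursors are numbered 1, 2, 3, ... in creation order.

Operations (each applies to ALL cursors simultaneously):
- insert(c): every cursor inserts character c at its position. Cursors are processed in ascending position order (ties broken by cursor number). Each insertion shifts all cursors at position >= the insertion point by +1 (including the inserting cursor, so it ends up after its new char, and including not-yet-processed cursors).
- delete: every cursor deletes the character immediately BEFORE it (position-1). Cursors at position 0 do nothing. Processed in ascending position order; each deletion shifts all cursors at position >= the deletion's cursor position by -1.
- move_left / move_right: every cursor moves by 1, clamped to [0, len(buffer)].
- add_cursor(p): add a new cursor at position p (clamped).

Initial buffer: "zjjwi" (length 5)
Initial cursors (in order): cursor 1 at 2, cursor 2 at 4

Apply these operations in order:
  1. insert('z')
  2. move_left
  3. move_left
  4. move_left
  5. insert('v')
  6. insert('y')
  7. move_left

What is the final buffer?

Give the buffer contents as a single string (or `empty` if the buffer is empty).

Answer: vyzjzvyjwzi

Derivation:
After op 1 (insert('z')): buffer="zjzjwzi" (len 7), cursors c1@3 c2@6, authorship ..1..2.
After op 2 (move_left): buffer="zjzjwzi" (len 7), cursors c1@2 c2@5, authorship ..1..2.
After op 3 (move_left): buffer="zjzjwzi" (len 7), cursors c1@1 c2@4, authorship ..1..2.
After op 4 (move_left): buffer="zjzjwzi" (len 7), cursors c1@0 c2@3, authorship ..1..2.
After op 5 (insert('v')): buffer="vzjzvjwzi" (len 9), cursors c1@1 c2@5, authorship 1..12..2.
After op 6 (insert('y')): buffer="vyzjzvyjwzi" (len 11), cursors c1@2 c2@7, authorship 11..122..2.
After op 7 (move_left): buffer="vyzjzvyjwzi" (len 11), cursors c1@1 c2@6, authorship 11..122..2.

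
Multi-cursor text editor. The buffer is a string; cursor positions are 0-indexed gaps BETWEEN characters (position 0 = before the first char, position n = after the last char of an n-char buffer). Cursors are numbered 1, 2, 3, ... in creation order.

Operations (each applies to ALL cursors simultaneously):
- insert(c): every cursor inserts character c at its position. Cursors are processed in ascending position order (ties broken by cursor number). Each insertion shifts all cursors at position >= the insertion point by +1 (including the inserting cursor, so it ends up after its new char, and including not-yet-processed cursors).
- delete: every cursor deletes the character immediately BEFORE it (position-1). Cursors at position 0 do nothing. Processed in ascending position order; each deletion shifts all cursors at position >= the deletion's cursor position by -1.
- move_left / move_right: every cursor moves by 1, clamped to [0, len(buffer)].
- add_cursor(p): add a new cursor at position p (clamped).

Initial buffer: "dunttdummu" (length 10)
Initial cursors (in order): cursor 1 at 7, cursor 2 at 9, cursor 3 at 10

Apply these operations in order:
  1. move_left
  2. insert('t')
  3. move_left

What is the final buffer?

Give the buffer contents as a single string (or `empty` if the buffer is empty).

Answer: dunttdtumtmtu

Derivation:
After op 1 (move_left): buffer="dunttdummu" (len 10), cursors c1@6 c2@8 c3@9, authorship ..........
After op 2 (insert('t')): buffer="dunttdtumtmtu" (len 13), cursors c1@7 c2@10 c3@12, authorship ......1..2.3.
After op 3 (move_left): buffer="dunttdtumtmtu" (len 13), cursors c1@6 c2@9 c3@11, authorship ......1..2.3.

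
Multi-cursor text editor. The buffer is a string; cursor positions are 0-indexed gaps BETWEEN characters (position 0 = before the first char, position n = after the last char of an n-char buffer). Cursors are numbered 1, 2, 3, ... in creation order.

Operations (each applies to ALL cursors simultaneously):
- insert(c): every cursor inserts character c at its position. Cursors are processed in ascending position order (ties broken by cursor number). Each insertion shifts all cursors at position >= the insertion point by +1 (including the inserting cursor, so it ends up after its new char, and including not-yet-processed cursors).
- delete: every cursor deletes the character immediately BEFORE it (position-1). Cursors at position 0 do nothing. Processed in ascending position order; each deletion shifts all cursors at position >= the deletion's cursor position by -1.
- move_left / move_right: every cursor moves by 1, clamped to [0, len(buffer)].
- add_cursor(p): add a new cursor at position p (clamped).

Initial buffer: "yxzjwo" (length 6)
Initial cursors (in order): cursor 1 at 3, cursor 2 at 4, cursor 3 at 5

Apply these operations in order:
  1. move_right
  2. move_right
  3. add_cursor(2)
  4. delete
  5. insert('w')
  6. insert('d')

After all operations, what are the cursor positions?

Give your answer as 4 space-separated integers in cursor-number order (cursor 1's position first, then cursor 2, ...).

After op 1 (move_right): buffer="yxzjwo" (len 6), cursors c1@4 c2@5 c3@6, authorship ......
After op 2 (move_right): buffer="yxzjwo" (len 6), cursors c1@5 c2@6 c3@6, authorship ......
After op 3 (add_cursor(2)): buffer="yxzjwo" (len 6), cursors c4@2 c1@5 c2@6 c3@6, authorship ......
After op 4 (delete): buffer="yz" (len 2), cursors c4@1 c1@2 c2@2 c3@2, authorship ..
After op 5 (insert('w')): buffer="ywzwww" (len 6), cursors c4@2 c1@6 c2@6 c3@6, authorship .4.123
After op 6 (insert('d')): buffer="ywdzwwwddd" (len 10), cursors c4@3 c1@10 c2@10 c3@10, authorship .44.123123

Answer: 10 10 10 3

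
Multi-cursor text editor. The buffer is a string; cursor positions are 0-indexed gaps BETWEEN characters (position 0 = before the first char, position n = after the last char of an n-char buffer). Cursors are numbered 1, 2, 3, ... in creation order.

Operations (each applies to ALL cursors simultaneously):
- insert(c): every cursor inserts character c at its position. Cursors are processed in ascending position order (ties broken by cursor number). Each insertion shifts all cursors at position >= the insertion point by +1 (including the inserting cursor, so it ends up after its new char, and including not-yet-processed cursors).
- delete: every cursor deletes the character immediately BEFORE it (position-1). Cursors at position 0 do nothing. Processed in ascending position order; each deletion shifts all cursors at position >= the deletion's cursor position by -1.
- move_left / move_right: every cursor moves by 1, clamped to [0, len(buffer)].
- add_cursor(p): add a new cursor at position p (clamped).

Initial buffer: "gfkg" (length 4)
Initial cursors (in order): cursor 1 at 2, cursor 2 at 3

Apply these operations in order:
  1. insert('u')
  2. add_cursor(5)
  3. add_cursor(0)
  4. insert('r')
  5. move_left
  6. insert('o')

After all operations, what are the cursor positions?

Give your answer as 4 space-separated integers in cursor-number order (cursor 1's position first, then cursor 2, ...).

Answer: 6 12 12 1

Derivation:
After op 1 (insert('u')): buffer="gfukug" (len 6), cursors c1@3 c2@5, authorship ..1.2.
After op 2 (add_cursor(5)): buffer="gfukug" (len 6), cursors c1@3 c2@5 c3@5, authorship ..1.2.
After op 3 (add_cursor(0)): buffer="gfukug" (len 6), cursors c4@0 c1@3 c2@5 c3@5, authorship ..1.2.
After op 4 (insert('r')): buffer="rgfurkurrg" (len 10), cursors c4@1 c1@5 c2@9 c3@9, authorship 4..11.223.
After op 5 (move_left): buffer="rgfurkurrg" (len 10), cursors c4@0 c1@4 c2@8 c3@8, authorship 4..11.223.
After op 6 (insert('o')): buffer="orgfuorkuroorg" (len 14), cursors c4@1 c1@6 c2@12 c3@12, authorship 44..111.22233.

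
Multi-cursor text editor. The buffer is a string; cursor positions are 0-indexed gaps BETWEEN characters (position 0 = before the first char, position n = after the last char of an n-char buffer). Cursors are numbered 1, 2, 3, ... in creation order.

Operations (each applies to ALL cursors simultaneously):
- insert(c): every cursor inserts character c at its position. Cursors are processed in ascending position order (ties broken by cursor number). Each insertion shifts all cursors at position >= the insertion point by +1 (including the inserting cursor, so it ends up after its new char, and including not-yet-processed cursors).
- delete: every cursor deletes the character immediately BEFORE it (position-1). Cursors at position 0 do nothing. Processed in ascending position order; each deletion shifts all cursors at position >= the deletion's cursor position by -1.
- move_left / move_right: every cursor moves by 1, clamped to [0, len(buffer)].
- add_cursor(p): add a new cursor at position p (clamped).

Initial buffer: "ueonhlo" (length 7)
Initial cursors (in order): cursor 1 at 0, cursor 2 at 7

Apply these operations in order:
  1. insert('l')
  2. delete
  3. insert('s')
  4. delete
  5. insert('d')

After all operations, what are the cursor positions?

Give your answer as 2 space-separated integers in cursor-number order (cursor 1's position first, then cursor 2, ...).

After op 1 (insert('l')): buffer="lueonhlol" (len 9), cursors c1@1 c2@9, authorship 1.......2
After op 2 (delete): buffer="ueonhlo" (len 7), cursors c1@0 c2@7, authorship .......
After op 3 (insert('s')): buffer="sueonhlos" (len 9), cursors c1@1 c2@9, authorship 1.......2
After op 4 (delete): buffer="ueonhlo" (len 7), cursors c1@0 c2@7, authorship .......
After op 5 (insert('d')): buffer="dueonhlod" (len 9), cursors c1@1 c2@9, authorship 1.......2

Answer: 1 9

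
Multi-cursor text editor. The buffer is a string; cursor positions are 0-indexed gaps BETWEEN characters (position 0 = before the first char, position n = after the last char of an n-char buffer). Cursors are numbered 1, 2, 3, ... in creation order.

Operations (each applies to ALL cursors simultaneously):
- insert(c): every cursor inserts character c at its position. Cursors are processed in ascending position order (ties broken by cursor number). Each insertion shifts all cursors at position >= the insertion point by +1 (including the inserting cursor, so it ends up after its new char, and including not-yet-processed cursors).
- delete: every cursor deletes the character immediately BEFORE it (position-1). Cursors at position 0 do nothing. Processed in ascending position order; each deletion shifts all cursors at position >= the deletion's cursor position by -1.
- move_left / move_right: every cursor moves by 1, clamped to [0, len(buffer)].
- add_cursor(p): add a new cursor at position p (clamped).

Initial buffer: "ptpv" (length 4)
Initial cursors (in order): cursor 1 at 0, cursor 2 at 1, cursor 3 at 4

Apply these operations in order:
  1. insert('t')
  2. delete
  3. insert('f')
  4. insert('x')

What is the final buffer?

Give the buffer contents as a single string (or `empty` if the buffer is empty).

Answer: fxpfxtpvfx

Derivation:
After op 1 (insert('t')): buffer="tpttpvt" (len 7), cursors c1@1 c2@3 c3@7, authorship 1.2...3
After op 2 (delete): buffer="ptpv" (len 4), cursors c1@0 c2@1 c3@4, authorship ....
After op 3 (insert('f')): buffer="fpftpvf" (len 7), cursors c1@1 c2@3 c3@7, authorship 1.2...3
After op 4 (insert('x')): buffer="fxpfxtpvfx" (len 10), cursors c1@2 c2@5 c3@10, authorship 11.22...33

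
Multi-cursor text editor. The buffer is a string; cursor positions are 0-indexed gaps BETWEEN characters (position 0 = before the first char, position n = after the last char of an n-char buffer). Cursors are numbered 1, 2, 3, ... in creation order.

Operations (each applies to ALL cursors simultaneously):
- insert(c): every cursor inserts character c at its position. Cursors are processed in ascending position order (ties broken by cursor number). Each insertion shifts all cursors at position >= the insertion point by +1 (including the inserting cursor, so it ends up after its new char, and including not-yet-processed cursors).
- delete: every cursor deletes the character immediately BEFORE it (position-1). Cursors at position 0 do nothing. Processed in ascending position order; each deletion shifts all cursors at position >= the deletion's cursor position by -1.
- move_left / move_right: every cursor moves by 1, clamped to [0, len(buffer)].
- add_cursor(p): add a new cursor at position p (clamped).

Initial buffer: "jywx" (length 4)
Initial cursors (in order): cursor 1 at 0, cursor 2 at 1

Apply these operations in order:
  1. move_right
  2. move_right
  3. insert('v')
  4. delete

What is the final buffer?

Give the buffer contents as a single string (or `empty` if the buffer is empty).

Answer: jywx

Derivation:
After op 1 (move_right): buffer="jywx" (len 4), cursors c1@1 c2@2, authorship ....
After op 2 (move_right): buffer="jywx" (len 4), cursors c1@2 c2@3, authorship ....
After op 3 (insert('v')): buffer="jyvwvx" (len 6), cursors c1@3 c2@5, authorship ..1.2.
After op 4 (delete): buffer="jywx" (len 4), cursors c1@2 c2@3, authorship ....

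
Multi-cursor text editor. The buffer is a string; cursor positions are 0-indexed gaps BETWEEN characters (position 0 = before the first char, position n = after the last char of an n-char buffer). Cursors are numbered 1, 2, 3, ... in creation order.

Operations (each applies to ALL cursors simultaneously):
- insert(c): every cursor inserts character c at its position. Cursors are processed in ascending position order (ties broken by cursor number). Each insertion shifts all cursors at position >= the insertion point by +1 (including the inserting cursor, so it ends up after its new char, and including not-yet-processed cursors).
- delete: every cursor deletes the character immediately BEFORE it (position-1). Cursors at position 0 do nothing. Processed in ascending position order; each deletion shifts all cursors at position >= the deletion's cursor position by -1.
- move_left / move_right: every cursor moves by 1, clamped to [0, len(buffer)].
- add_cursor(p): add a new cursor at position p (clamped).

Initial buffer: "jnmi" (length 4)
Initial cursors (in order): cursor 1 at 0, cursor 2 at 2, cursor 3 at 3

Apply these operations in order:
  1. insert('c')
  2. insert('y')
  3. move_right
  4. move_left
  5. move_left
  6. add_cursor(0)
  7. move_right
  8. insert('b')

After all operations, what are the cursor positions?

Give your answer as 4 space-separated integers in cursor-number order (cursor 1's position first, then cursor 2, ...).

Answer: 4 9 13 2

Derivation:
After op 1 (insert('c')): buffer="cjncmci" (len 7), cursors c1@1 c2@4 c3@6, authorship 1..2.3.
After op 2 (insert('y')): buffer="cyjncymcyi" (len 10), cursors c1@2 c2@6 c3@9, authorship 11..22.33.
After op 3 (move_right): buffer="cyjncymcyi" (len 10), cursors c1@3 c2@7 c3@10, authorship 11..22.33.
After op 4 (move_left): buffer="cyjncymcyi" (len 10), cursors c1@2 c2@6 c3@9, authorship 11..22.33.
After op 5 (move_left): buffer="cyjncymcyi" (len 10), cursors c1@1 c2@5 c3@8, authorship 11..22.33.
After op 6 (add_cursor(0)): buffer="cyjncymcyi" (len 10), cursors c4@0 c1@1 c2@5 c3@8, authorship 11..22.33.
After op 7 (move_right): buffer="cyjncymcyi" (len 10), cursors c4@1 c1@2 c2@6 c3@9, authorship 11..22.33.
After op 8 (insert('b')): buffer="cbybjncybmcybi" (len 14), cursors c4@2 c1@4 c2@9 c3@13, authorship 1411..222.333.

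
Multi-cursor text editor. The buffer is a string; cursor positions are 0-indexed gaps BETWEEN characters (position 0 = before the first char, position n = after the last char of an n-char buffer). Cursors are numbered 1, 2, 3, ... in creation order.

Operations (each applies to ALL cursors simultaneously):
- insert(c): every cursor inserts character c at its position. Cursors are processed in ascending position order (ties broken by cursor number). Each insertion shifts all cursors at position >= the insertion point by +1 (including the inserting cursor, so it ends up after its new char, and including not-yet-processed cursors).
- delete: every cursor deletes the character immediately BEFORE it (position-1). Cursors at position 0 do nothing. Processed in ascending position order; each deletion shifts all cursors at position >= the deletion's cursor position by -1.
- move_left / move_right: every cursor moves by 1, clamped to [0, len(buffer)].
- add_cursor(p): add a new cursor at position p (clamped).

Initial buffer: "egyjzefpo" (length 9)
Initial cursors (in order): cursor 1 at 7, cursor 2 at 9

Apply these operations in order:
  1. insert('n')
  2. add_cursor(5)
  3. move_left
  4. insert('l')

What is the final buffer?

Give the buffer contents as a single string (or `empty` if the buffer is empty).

Answer: egyjlzeflnpoln

Derivation:
After op 1 (insert('n')): buffer="egyjzefnpon" (len 11), cursors c1@8 c2@11, authorship .......1..2
After op 2 (add_cursor(5)): buffer="egyjzefnpon" (len 11), cursors c3@5 c1@8 c2@11, authorship .......1..2
After op 3 (move_left): buffer="egyjzefnpon" (len 11), cursors c3@4 c1@7 c2@10, authorship .......1..2
After op 4 (insert('l')): buffer="egyjlzeflnpoln" (len 14), cursors c3@5 c1@9 c2@13, authorship ....3...11..22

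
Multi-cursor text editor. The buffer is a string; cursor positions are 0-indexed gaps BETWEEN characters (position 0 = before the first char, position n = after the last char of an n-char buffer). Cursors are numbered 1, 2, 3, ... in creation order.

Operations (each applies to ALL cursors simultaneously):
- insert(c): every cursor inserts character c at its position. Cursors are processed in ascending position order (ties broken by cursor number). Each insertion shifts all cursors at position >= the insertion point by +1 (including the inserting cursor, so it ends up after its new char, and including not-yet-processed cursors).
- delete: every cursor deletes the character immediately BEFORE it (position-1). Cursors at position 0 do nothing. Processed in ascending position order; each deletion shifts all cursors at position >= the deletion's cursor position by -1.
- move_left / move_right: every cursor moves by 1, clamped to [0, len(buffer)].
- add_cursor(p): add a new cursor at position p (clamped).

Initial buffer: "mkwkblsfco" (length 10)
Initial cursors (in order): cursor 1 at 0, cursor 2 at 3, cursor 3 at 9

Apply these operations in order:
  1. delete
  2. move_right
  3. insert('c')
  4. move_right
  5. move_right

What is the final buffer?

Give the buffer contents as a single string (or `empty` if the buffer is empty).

Answer: mckkcblsfoc

Derivation:
After op 1 (delete): buffer="mkkblsfo" (len 8), cursors c1@0 c2@2 c3@7, authorship ........
After op 2 (move_right): buffer="mkkblsfo" (len 8), cursors c1@1 c2@3 c3@8, authorship ........
After op 3 (insert('c')): buffer="mckkcblsfoc" (len 11), cursors c1@2 c2@5 c3@11, authorship .1..2.....3
After op 4 (move_right): buffer="mckkcblsfoc" (len 11), cursors c1@3 c2@6 c3@11, authorship .1..2.....3
After op 5 (move_right): buffer="mckkcblsfoc" (len 11), cursors c1@4 c2@7 c3@11, authorship .1..2.....3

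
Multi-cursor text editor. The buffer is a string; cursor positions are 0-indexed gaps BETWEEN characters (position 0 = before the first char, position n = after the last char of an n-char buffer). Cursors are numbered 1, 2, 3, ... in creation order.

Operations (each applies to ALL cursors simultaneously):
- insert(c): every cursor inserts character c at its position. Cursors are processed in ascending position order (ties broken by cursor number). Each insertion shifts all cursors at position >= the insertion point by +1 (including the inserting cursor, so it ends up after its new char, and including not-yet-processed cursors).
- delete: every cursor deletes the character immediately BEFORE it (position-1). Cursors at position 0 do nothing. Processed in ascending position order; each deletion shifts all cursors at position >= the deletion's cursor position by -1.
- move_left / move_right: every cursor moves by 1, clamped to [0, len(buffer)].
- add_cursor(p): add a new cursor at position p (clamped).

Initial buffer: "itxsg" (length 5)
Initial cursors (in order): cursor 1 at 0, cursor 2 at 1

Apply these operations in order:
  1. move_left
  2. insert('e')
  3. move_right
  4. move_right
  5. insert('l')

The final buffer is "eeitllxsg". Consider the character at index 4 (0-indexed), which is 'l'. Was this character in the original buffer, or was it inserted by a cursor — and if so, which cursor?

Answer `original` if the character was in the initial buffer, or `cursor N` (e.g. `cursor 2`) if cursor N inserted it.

After op 1 (move_left): buffer="itxsg" (len 5), cursors c1@0 c2@0, authorship .....
After op 2 (insert('e')): buffer="eeitxsg" (len 7), cursors c1@2 c2@2, authorship 12.....
After op 3 (move_right): buffer="eeitxsg" (len 7), cursors c1@3 c2@3, authorship 12.....
After op 4 (move_right): buffer="eeitxsg" (len 7), cursors c1@4 c2@4, authorship 12.....
After op 5 (insert('l')): buffer="eeitllxsg" (len 9), cursors c1@6 c2@6, authorship 12..12...
Authorship (.=original, N=cursor N): 1 2 . . 1 2 . . .
Index 4: author = 1

Answer: cursor 1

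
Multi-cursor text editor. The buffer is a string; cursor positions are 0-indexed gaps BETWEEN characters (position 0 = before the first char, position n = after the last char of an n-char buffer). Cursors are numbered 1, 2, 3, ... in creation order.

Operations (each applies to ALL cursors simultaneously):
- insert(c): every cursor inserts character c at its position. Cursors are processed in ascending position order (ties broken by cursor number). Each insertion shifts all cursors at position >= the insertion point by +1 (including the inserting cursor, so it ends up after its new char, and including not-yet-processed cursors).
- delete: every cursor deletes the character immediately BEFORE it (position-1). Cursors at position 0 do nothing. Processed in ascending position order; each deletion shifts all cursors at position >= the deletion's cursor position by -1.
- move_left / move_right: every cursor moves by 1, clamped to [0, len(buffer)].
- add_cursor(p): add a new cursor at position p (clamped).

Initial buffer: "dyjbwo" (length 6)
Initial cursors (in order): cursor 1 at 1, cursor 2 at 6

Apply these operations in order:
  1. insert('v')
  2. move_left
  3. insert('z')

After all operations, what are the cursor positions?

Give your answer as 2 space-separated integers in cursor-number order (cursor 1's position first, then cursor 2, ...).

Answer: 2 9

Derivation:
After op 1 (insert('v')): buffer="dvyjbwov" (len 8), cursors c1@2 c2@8, authorship .1.....2
After op 2 (move_left): buffer="dvyjbwov" (len 8), cursors c1@1 c2@7, authorship .1.....2
After op 3 (insert('z')): buffer="dzvyjbwozv" (len 10), cursors c1@2 c2@9, authorship .11.....22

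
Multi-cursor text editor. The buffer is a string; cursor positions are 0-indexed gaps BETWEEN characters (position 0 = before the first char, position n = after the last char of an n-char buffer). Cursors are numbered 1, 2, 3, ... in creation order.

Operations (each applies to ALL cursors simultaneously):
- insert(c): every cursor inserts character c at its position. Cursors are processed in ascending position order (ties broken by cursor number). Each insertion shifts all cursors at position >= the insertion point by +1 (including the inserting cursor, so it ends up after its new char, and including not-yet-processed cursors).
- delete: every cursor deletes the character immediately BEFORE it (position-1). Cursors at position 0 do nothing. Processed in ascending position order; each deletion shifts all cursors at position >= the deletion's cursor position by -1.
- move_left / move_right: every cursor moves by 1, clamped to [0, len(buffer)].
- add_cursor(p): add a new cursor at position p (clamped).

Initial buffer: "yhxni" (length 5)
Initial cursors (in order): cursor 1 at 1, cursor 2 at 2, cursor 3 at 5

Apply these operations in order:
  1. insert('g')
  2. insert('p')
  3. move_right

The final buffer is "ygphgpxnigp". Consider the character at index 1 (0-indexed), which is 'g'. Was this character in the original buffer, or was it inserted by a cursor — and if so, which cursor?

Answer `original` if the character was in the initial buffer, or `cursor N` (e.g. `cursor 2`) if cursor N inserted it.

Answer: cursor 1

Derivation:
After op 1 (insert('g')): buffer="yghgxnig" (len 8), cursors c1@2 c2@4 c3@8, authorship .1.2...3
After op 2 (insert('p')): buffer="ygphgpxnigp" (len 11), cursors c1@3 c2@6 c3@11, authorship .11.22...33
After op 3 (move_right): buffer="ygphgpxnigp" (len 11), cursors c1@4 c2@7 c3@11, authorship .11.22...33
Authorship (.=original, N=cursor N): . 1 1 . 2 2 . . . 3 3
Index 1: author = 1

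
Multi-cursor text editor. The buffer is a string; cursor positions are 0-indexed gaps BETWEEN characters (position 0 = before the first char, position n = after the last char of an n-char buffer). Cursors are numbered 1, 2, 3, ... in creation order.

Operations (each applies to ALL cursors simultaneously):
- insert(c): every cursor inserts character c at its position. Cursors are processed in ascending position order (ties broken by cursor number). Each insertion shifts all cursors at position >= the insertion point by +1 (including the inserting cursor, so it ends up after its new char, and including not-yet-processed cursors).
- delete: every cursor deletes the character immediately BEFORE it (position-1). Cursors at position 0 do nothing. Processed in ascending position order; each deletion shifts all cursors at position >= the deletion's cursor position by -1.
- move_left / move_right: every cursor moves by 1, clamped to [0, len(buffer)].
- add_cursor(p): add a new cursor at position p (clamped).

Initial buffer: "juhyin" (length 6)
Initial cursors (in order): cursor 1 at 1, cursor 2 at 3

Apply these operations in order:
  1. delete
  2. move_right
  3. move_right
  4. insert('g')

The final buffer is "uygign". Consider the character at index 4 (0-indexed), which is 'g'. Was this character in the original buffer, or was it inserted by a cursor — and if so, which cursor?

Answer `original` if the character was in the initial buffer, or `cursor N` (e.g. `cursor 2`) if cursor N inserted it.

After op 1 (delete): buffer="uyin" (len 4), cursors c1@0 c2@1, authorship ....
After op 2 (move_right): buffer="uyin" (len 4), cursors c1@1 c2@2, authorship ....
After op 3 (move_right): buffer="uyin" (len 4), cursors c1@2 c2@3, authorship ....
After op 4 (insert('g')): buffer="uygign" (len 6), cursors c1@3 c2@5, authorship ..1.2.
Authorship (.=original, N=cursor N): . . 1 . 2 .
Index 4: author = 2

Answer: cursor 2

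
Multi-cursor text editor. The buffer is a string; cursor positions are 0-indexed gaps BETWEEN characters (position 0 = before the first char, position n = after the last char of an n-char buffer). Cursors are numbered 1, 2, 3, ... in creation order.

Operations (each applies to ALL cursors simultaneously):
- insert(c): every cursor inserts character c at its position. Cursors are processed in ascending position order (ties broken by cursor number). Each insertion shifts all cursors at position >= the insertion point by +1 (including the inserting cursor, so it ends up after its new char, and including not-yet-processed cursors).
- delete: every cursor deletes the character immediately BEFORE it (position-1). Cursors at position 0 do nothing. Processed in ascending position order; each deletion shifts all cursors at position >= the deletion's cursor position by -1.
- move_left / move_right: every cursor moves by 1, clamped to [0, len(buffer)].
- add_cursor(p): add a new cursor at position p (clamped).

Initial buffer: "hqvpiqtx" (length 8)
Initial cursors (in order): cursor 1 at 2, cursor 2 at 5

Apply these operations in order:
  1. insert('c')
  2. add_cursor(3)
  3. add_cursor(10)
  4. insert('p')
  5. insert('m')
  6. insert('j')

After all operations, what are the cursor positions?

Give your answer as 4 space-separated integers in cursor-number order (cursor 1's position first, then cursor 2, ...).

After op 1 (insert('c')): buffer="hqcvpicqtx" (len 10), cursors c1@3 c2@7, authorship ..1...2...
After op 2 (add_cursor(3)): buffer="hqcvpicqtx" (len 10), cursors c1@3 c3@3 c2@7, authorship ..1...2...
After op 3 (add_cursor(10)): buffer="hqcvpicqtx" (len 10), cursors c1@3 c3@3 c2@7 c4@10, authorship ..1...2...
After op 4 (insert('p')): buffer="hqcppvpicpqtxp" (len 14), cursors c1@5 c3@5 c2@10 c4@14, authorship ..113...22...4
After op 5 (insert('m')): buffer="hqcppmmvpicpmqtxpm" (len 18), cursors c1@7 c3@7 c2@13 c4@18, authorship ..11313...222...44
After op 6 (insert('j')): buffer="hqcppmmjjvpicpmjqtxpmj" (len 22), cursors c1@9 c3@9 c2@16 c4@22, authorship ..1131313...2222...444

Answer: 9 16 9 22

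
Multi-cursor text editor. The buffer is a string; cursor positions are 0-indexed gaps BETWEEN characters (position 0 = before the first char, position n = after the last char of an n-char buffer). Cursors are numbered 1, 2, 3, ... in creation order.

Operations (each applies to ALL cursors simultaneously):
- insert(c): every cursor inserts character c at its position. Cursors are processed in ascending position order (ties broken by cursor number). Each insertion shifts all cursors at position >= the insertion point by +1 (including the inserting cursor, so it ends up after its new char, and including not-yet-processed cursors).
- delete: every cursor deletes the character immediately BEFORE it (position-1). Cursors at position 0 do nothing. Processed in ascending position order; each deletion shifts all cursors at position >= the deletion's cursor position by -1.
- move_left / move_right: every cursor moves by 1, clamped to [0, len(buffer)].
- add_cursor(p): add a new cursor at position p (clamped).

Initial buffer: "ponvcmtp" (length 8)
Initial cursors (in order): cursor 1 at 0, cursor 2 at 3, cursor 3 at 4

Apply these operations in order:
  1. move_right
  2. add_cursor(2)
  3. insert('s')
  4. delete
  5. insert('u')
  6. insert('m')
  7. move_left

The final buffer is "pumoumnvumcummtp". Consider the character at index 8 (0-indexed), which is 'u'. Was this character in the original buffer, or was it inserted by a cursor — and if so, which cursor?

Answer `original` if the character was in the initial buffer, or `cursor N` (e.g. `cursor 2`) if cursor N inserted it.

After op 1 (move_right): buffer="ponvcmtp" (len 8), cursors c1@1 c2@4 c3@5, authorship ........
After op 2 (add_cursor(2)): buffer="ponvcmtp" (len 8), cursors c1@1 c4@2 c2@4 c3@5, authorship ........
After op 3 (insert('s')): buffer="psosnvscsmtp" (len 12), cursors c1@2 c4@4 c2@7 c3@9, authorship .1.4..2.3...
After op 4 (delete): buffer="ponvcmtp" (len 8), cursors c1@1 c4@2 c2@4 c3@5, authorship ........
After op 5 (insert('u')): buffer="puounvucumtp" (len 12), cursors c1@2 c4@4 c2@7 c3@9, authorship .1.4..2.3...
After op 6 (insert('m')): buffer="pumoumnvumcummtp" (len 16), cursors c1@3 c4@6 c2@10 c3@13, authorship .11.44..22.33...
After op 7 (move_left): buffer="pumoumnvumcummtp" (len 16), cursors c1@2 c4@5 c2@9 c3@12, authorship .11.44..22.33...
Authorship (.=original, N=cursor N): . 1 1 . 4 4 . . 2 2 . 3 3 . . .
Index 8: author = 2

Answer: cursor 2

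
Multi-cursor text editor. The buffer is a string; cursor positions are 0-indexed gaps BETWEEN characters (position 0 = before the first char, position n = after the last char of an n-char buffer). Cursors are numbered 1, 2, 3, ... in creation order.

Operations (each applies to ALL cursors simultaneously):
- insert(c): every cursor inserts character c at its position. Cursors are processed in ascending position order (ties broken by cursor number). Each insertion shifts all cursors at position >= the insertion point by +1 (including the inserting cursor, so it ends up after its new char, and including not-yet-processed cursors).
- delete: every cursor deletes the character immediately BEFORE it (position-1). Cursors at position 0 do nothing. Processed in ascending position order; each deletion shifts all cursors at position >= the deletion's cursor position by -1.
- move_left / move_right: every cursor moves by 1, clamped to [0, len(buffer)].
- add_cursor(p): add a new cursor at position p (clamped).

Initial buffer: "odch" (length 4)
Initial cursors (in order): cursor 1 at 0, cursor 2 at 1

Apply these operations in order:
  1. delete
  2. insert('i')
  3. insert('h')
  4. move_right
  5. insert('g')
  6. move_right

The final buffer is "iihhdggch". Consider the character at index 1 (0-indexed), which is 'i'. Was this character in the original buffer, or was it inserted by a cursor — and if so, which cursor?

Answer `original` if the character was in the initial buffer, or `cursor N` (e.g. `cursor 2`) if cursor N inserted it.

After op 1 (delete): buffer="dch" (len 3), cursors c1@0 c2@0, authorship ...
After op 2 (insert('i')): buffer="iidch" (len 5), cursors c1@2 c2@2, authorship 12...
After op 3 (insert('h')): buffer="iihhdch" (len 7), cursors c1@4 c2@4, authorship 1212...
After op 4 (move_right): buffer="iihhdch" (len 7), cursors c1@5 c2@5, authorship 1212...
After op 5 (insert('g')): buffer="iihhdggch" (len 9), cursors c1@7 c2@7, authorship 1212.12..
After op 6 (move_right): buffer="iihhdggch" (len 9), cursors c1@8 c2@8, authorship 1212.12..
Authorship (.=original, N=cursor N): 1 2 1 2 . 1 2 . .
Index 1: author = 2

Answer: cursor 2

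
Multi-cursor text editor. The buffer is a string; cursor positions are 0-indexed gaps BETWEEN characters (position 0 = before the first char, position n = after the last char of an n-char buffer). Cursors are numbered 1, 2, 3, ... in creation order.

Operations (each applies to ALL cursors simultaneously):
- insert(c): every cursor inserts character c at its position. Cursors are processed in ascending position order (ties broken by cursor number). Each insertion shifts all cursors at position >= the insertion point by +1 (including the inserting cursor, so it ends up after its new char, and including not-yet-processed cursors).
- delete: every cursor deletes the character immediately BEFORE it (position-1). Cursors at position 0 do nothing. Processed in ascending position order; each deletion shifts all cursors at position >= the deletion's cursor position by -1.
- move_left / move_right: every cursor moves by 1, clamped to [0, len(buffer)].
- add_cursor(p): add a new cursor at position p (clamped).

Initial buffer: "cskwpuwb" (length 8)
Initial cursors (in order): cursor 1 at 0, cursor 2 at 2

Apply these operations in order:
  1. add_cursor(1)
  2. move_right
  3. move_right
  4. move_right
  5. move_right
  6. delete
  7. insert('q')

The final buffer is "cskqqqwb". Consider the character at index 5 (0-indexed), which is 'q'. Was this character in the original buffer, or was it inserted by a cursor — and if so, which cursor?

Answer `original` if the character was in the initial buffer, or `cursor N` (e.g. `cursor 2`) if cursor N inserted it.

After op 1 (add_cursor(1)): buffer="cskwpuwb" (len 8), cursors c1@0 c3@1 c2@2, authorship ........
After op 2 (move_right): buffer="cskwpuwb" (len 8), cursors c1@1 c3@2 c2@3, authorship ........
After op 3 (move_right): buffer="cskwpuwb" (len 8), cursors c1@2 c3@3 c2@4, authorship ........
After op 4 (move_right): buffer="cskwpuwb" (len 8), cursors c1@3 c3@4 c2@5, authorship ........
After op 5 (move_right): buffer="cskwpuwb" (len 8), cursors c1@4 c3@5 c2@6, authorship ........
After op 6 (delete): buffer="cskwb" (len 5), cursors c1@3 c2@3 c3@3, authorship .....
After op 7 (insert('q')): buffer="cskqqqwb" (len 8), cursors c1@6 c2@6 c3@6, authorship ...123..
Authorship (.=original, N=cursor N): . . . 1 2 3 . .
Index 5: author = 3

Answer: cursor 3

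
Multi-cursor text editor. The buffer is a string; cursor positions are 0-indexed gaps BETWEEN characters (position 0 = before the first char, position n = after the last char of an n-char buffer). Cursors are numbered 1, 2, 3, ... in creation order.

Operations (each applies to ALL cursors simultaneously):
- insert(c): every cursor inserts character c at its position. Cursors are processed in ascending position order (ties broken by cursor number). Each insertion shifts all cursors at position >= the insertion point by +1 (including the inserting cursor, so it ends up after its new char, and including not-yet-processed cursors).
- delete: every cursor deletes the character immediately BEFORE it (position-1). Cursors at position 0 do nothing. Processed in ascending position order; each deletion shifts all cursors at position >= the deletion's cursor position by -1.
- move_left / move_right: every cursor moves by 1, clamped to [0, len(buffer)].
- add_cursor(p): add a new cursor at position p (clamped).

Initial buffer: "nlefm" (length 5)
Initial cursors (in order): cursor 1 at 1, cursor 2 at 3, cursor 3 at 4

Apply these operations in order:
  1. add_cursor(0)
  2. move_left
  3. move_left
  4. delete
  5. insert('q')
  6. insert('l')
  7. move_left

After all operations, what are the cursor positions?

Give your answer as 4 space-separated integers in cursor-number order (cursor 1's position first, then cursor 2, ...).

Answer: 7 7 7 7

Derivation:
After op 1 (add_cursor(0)): buffer="nlefm" (len 5), cursors c4@0 c1@1 c2@3 c3@4, authorship .....
After op 2 (move_left): buffer="nlefm" (len 5), cursors c1@0 c4@0 c2@2 c3@3, authorship .....
After op 3 (move_left): buffer="nlefm" (len 5), cursors c1@0 c4@0 c2@1 c3@2, authorship .....
After op 4 (delete): buffer="efm" (len 3), cursors c1@0 c2@0 c3@0 c4@0, authorship ...
After op 5 (insert('q')): buffer="qqqqefm" (len 7), cursors c1@4 c2@4 c3@4 c4@4, authorship 1234...
After op 6 (insert('l')): buffer="qqqqllllefm" (len 11), cursors c1@8 c2@8 c3@8 c4@8, authorship 12341234...
After op 7 (move_left): buffer="qqqqllllefm" (len 11), cursors c1@7 c2@7 c3@7 c4@7, authorship 12341234...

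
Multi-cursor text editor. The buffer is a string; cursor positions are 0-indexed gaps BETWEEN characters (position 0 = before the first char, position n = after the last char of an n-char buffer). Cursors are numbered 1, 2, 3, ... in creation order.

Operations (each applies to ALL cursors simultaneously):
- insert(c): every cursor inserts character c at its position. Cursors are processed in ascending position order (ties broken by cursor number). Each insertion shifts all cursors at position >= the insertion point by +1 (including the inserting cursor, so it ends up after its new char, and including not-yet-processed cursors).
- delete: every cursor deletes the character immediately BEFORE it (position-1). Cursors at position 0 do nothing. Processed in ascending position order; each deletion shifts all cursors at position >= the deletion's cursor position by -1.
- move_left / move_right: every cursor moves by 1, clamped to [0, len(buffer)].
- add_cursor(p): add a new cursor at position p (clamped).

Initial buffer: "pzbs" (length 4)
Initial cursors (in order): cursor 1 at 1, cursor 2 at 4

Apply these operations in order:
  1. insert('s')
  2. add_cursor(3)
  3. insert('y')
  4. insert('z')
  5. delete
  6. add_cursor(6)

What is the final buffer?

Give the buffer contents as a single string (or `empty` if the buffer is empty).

Answer: psyzybssy

Derivation:
After op 1 (insert('s')): buffer="pszbss" (len 6), cursors c1@2 c2@6, authorship .1...2
After op 2 (add_cursor(3)): buffer="pszbss" (len 6), cursors c1@2 c3@3 c2@6, authorship .1...2
After op 3 (insert('y')): buffer="psyzybssy" (len 9), cursors c1@3 c3@5 c2@9, authorship .11.3..22
After op 4 (insert('z')): buffer="psyzzyzbssyz" (len 12), cursors c1@4 c3@7 c2@12, authorship .111.33..222
After op 5 (delete): buffer="psyzybssy" (len 9), cursors c1@3 c3@5 c2@9, authorship .11.3..22
After op 6 (add_cursor(6)): buffer="psyzybssy" (len 9), cursors c1@3 c3@5 c4@6 c2@9, authorship .11.3..22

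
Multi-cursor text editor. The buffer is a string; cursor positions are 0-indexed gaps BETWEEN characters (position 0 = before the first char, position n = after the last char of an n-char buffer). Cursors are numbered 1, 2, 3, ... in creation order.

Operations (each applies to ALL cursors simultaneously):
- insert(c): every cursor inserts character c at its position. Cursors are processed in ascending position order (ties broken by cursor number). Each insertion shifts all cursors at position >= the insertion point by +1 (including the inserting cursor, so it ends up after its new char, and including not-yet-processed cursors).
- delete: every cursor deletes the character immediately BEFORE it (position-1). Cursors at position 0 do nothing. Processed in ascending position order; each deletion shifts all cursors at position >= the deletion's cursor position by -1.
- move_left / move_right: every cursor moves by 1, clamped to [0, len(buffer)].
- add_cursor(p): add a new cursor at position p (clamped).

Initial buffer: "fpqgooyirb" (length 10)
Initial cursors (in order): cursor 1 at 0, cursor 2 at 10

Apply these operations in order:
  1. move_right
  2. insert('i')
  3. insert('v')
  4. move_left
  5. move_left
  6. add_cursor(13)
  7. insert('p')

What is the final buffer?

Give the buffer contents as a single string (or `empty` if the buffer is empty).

After op 1 (move_right): buffer="fpqgooyirb" (len 10), cursors c1@1 c2@10, authorship ..........
After op 2 (insert('i')): buffer="fipqgooyirbi" (len 12), cursors c1@2 c2@12, authorship .1.........2
After op 3 (insert('v')): buffer="fivpqgooyirbiv" (len 14), cursors c1@3 c2@14, authorship .11.........22
After op 4 (move_left): buffer="fivpqgooyirbiv" (len 14), cursors c1@2 c2@13, authorship .11.........22
After op 5 (move_left): buffer="fivpqgooyirbiv" (len 14), cursors c1@1 c2@12, authorship .11.........22
After op 6 (add_cursor(13)): buffer="fivpqgooyirbiv" (len 14), cursors c1@1 c2@12 c3@13, authorship .11.........22
After op 7 (insert('p')): buffer="fpivpqgooyirbpipv" (len 17), cursors c1@2 c2@14 c3@16, authorship .111.........2232

Answer: fpivpqgooyirbpipv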